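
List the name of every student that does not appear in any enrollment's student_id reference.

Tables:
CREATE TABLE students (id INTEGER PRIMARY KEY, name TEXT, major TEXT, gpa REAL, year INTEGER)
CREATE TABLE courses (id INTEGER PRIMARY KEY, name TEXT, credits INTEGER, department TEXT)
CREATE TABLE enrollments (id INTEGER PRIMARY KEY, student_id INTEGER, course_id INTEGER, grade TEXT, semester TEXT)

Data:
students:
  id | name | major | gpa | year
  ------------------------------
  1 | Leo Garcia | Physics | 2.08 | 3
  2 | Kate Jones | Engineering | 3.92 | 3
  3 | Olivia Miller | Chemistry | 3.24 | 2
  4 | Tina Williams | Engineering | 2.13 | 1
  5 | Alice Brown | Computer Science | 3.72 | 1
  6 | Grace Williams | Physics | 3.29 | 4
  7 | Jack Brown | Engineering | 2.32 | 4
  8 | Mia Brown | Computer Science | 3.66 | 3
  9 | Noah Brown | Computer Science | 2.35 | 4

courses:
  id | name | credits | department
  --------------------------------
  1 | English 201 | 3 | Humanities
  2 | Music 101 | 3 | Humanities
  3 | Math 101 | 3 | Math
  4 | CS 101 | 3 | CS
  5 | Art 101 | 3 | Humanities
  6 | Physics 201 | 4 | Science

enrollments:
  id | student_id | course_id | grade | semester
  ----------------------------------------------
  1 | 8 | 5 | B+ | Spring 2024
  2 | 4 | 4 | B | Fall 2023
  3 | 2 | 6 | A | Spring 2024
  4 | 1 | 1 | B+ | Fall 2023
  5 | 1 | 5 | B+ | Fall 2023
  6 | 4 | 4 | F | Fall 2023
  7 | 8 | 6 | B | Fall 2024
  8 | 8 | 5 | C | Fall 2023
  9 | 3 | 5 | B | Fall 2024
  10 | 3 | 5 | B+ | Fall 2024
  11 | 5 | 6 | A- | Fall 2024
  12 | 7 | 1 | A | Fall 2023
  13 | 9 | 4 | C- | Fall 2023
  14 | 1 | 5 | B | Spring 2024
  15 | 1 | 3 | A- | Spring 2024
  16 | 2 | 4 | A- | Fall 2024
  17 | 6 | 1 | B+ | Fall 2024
SELECT p.name FROM students p LEFT JOIN enrollments c ON c.student_id = p.id WHERE c.id IS NULL

Execution result:
(no rows)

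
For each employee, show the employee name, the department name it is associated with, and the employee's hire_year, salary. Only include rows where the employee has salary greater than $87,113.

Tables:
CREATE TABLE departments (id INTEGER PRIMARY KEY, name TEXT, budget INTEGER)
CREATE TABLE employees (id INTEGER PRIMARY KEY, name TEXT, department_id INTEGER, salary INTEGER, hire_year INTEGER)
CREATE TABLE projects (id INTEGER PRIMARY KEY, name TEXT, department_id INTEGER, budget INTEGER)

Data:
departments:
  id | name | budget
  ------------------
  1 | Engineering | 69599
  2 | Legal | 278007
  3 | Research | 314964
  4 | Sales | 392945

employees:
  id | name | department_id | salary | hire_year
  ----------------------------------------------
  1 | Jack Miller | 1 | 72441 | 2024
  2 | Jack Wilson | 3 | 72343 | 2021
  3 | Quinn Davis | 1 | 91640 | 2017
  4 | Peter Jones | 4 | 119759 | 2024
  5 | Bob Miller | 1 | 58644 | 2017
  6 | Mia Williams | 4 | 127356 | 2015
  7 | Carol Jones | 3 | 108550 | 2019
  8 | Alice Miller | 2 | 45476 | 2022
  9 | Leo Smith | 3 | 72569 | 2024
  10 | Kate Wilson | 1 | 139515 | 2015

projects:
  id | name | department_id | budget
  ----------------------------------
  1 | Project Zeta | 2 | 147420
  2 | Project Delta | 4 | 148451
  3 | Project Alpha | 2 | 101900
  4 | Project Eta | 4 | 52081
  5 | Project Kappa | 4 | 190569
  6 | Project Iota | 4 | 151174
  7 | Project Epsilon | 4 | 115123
SELECT c.name, p.name AS department, c.hire_year, c.salary FROM employees c JOIN departments p ON c.department_id = p.id WHERE c.salary > 87113

Execution result:
name | department | hire_year | salary
Quinn Davis | Engineering | 2017 | 91640
Peter Jones | Sales | 2024 | 119759
Mia Williams | Sales | 2015 | 127356
Carol Jones | Research | 2019 | 108550
Kate Wilson | Engineering | 2015 | 139515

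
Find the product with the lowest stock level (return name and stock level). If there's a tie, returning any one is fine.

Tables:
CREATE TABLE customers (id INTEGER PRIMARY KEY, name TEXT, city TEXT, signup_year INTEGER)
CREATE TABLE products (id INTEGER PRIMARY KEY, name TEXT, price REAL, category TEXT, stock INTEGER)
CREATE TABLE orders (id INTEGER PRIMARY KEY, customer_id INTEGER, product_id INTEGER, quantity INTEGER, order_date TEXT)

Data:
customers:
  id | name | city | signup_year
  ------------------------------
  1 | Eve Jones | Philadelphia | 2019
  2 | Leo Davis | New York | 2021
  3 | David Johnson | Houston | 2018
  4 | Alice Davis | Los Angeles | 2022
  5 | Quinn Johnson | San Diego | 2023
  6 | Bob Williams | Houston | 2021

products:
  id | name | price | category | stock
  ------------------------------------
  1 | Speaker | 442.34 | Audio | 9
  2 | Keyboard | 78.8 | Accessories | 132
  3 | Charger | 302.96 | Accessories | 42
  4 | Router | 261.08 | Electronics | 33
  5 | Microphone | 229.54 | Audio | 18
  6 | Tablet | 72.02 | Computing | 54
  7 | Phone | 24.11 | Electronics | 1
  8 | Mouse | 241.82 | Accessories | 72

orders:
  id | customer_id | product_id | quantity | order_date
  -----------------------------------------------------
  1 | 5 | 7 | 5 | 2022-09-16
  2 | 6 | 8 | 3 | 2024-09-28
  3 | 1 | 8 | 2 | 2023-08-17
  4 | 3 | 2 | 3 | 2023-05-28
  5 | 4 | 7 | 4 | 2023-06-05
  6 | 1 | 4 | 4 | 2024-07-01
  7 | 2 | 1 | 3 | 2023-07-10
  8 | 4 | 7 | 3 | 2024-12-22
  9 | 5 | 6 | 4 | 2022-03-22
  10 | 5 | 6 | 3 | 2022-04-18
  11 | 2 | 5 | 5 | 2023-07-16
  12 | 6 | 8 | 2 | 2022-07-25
SELECT name, stock FROM products ORDER BY stock ASC LIMIT 1

Execution result:
name | stock
Phone | 1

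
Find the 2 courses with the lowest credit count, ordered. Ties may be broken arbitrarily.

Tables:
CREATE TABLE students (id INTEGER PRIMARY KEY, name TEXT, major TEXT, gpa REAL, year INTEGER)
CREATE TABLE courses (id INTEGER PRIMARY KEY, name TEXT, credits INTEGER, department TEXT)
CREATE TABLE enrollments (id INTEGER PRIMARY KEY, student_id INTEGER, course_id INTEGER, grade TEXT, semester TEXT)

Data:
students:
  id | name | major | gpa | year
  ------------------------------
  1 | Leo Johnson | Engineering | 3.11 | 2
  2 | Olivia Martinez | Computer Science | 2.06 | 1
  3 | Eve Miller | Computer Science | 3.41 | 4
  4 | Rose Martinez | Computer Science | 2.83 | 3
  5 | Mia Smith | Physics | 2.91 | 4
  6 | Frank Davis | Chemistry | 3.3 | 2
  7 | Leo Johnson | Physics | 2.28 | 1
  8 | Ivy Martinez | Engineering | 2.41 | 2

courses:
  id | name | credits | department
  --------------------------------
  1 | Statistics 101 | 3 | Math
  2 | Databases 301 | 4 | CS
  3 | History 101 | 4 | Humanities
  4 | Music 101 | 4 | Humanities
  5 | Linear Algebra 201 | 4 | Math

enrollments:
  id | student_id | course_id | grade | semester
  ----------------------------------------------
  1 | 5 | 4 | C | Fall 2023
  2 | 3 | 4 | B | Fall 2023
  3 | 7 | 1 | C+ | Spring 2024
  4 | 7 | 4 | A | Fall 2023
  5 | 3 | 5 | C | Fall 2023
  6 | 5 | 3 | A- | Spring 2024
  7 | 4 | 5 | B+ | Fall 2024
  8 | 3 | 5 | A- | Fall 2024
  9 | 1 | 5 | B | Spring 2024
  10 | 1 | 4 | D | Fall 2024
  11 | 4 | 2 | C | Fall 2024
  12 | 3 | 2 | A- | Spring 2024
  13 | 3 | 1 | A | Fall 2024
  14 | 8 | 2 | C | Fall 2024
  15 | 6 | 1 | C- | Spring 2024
SELECT name, credits FROM courses ORDER BY credits ASC LIMIT 2

Execution result:
name | credits
Statistics 101 | 3
Databases 301 | 4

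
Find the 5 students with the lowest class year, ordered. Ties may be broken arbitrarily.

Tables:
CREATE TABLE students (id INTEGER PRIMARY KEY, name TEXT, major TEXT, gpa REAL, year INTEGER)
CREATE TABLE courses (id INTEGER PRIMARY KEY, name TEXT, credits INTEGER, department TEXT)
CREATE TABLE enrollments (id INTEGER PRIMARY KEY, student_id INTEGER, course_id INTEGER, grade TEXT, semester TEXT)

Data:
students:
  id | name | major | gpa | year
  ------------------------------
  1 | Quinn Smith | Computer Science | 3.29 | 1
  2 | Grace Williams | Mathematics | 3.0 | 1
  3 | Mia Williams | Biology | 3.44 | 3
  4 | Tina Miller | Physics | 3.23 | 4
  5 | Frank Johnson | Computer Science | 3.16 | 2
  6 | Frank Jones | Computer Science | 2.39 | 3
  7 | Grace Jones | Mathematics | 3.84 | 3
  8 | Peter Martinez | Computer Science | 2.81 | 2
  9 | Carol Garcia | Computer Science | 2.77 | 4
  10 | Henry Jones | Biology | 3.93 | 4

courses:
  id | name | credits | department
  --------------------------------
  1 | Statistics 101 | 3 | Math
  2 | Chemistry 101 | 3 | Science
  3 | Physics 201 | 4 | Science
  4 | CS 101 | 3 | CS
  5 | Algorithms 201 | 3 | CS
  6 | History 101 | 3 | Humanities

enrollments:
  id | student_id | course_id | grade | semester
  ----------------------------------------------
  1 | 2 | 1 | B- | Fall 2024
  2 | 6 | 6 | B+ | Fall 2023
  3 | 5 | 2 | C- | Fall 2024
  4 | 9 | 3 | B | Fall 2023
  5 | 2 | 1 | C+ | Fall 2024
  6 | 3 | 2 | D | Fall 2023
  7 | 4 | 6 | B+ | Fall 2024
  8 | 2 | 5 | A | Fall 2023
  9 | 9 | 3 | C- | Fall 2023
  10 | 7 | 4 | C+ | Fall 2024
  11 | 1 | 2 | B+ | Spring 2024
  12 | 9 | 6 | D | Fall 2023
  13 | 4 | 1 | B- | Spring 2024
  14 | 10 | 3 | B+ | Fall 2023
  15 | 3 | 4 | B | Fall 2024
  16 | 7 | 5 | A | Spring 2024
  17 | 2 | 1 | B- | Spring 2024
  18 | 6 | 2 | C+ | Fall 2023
SELECT name, year FROM students ORDER BY year ASC LIMIT 5

Execution result:
name | year
Quinn Smith | 1
Grace Williams | 1
Frank Johnson | 2
Peter Martinez | 2
Mia Williams | 3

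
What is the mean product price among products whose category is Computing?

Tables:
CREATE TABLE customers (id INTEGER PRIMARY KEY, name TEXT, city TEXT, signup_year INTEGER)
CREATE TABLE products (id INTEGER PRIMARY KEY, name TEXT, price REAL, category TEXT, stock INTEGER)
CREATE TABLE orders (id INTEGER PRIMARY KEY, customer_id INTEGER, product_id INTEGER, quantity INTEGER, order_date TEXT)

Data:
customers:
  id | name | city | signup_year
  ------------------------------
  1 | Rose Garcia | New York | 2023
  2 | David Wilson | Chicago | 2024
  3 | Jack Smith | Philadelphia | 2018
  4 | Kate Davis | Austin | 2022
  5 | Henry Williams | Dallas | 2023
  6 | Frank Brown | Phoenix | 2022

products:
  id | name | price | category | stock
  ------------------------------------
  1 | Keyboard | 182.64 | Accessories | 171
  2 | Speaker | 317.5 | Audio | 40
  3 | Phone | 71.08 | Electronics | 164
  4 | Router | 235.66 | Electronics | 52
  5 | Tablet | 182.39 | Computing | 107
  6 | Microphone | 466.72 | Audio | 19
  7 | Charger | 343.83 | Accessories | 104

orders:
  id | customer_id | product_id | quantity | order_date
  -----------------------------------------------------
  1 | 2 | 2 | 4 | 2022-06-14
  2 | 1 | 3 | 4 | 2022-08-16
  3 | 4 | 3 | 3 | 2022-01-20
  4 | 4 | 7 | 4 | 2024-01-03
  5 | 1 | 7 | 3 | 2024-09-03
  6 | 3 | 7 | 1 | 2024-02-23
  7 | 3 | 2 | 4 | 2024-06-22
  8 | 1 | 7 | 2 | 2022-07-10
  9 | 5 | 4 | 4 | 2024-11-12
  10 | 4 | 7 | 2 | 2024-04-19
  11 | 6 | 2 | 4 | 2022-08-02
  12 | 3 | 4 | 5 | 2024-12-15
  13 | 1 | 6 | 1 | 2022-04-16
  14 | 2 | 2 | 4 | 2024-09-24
SELECT AVG(price) FROM products WHERE category = 'Computing'

Execution result:
182.39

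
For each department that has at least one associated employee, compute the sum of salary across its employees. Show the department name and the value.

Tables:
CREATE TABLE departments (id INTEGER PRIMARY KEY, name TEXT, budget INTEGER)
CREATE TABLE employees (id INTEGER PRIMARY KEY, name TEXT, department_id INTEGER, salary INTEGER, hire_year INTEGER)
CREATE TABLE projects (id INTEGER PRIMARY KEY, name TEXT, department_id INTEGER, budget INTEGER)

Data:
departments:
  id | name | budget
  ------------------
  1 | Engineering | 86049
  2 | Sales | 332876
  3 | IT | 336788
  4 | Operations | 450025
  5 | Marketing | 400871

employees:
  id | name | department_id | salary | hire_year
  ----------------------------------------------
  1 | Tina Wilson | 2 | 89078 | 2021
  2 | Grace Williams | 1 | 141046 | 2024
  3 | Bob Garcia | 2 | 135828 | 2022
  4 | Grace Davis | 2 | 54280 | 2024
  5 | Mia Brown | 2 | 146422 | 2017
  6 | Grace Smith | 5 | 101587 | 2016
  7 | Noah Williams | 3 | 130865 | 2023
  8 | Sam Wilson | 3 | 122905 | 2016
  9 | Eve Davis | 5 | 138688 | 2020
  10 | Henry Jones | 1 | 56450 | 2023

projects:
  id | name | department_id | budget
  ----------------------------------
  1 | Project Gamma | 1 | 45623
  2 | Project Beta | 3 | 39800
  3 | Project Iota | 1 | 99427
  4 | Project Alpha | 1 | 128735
SELECT p.name, SUM(c.salary) AS sum_salary FROM employees c JOIN departments p ON c.department_id = p.id GROUP BY p.id, p.name

Execution result:
name | sum_salary
Engineering | 197496
Sales | 425608
IT | 253770
Marketing | 240275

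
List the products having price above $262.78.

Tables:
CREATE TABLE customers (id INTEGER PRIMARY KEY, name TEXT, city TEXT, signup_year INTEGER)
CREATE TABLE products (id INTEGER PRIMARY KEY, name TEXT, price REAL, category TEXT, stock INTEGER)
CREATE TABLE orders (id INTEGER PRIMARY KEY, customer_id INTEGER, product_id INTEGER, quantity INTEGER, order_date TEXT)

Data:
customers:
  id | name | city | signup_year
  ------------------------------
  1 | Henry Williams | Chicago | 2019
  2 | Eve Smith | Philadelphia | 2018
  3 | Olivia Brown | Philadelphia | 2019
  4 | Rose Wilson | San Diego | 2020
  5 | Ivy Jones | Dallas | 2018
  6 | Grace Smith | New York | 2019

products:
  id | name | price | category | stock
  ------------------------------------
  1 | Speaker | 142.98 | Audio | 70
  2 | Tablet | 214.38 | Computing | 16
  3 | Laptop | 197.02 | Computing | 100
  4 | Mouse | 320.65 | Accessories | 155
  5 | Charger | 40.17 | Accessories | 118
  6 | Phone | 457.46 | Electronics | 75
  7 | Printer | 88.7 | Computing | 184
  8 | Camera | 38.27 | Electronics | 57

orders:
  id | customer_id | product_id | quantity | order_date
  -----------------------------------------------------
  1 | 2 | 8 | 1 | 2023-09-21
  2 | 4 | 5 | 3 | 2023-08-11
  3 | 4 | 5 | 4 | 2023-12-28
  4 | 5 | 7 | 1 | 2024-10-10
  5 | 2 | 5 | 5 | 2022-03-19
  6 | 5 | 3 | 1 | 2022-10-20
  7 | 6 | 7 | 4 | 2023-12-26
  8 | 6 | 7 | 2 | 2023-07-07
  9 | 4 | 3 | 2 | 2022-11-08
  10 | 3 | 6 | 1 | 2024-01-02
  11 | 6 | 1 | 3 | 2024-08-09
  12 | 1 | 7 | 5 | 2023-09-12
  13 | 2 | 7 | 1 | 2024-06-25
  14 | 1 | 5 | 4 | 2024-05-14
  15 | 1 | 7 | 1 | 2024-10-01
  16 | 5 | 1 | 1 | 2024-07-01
SELECT name, price FROM products WHERE price > 262.78

Execution result:
name | price
Mouse | 320.65
Phone | 457.46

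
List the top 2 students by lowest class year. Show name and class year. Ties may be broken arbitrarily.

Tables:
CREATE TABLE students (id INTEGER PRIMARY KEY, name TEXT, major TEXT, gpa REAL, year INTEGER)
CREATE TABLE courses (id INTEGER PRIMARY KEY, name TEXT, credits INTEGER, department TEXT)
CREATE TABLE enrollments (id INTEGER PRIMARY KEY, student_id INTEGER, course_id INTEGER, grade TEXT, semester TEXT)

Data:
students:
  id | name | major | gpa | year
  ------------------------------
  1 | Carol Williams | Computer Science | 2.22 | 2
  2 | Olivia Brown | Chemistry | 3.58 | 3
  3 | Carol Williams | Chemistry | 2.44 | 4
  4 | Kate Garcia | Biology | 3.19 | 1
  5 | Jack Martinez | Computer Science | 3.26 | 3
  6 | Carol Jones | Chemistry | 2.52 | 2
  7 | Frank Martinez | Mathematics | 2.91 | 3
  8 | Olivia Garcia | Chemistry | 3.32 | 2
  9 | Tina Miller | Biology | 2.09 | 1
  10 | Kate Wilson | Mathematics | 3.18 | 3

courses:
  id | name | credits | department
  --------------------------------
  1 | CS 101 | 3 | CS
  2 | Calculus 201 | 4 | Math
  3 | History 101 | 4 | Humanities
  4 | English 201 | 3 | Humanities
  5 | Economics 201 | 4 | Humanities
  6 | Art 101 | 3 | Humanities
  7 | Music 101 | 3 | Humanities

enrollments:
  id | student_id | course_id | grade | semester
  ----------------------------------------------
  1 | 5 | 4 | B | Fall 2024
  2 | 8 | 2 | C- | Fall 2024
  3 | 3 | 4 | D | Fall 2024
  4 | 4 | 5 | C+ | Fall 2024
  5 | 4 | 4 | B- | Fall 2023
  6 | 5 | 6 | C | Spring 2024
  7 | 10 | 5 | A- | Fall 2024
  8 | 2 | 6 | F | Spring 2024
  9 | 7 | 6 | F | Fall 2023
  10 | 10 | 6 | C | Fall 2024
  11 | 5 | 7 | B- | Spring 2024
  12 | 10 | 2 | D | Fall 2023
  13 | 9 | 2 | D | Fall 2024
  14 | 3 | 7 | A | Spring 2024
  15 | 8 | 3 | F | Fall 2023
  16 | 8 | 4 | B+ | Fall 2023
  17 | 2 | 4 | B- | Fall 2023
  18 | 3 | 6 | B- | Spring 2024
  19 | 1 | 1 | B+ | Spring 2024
SELECT name, year FROM students ORDER BY year ASC LIMIT 2

Execution result:
name | year
Kate Garcia | 1
Tina Miller | 1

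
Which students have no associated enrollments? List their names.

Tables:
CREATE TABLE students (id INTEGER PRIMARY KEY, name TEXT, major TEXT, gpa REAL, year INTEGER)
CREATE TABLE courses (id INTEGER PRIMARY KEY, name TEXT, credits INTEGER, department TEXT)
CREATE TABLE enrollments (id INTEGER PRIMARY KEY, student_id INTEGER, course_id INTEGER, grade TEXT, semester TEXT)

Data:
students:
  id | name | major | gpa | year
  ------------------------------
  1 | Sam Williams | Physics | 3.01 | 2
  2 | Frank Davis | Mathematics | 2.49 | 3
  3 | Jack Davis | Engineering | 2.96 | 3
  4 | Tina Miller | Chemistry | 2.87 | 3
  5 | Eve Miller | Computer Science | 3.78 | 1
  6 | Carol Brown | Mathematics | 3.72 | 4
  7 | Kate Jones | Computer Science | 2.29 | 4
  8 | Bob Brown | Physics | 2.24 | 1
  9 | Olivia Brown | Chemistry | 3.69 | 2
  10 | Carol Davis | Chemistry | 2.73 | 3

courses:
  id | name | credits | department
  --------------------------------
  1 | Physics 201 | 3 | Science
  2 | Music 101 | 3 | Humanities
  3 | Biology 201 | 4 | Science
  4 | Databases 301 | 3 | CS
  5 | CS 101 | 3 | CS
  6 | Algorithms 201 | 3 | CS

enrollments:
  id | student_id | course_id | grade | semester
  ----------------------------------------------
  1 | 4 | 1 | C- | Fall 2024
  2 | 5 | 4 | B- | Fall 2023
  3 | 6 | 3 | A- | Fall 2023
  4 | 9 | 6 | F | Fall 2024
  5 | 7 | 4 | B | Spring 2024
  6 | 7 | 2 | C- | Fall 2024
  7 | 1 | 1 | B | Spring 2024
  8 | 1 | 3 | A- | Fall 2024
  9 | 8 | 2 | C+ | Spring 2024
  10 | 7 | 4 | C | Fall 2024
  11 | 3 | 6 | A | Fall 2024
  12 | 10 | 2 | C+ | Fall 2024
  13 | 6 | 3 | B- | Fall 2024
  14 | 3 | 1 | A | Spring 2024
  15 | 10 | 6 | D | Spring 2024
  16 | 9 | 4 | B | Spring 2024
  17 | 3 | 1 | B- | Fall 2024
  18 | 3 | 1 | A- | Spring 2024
SELECT p.name FROM students p LEFT JOIN enrollments c ON c.student_id = p.id WHERE c.id IS NULL

Execution result:
Frank Davis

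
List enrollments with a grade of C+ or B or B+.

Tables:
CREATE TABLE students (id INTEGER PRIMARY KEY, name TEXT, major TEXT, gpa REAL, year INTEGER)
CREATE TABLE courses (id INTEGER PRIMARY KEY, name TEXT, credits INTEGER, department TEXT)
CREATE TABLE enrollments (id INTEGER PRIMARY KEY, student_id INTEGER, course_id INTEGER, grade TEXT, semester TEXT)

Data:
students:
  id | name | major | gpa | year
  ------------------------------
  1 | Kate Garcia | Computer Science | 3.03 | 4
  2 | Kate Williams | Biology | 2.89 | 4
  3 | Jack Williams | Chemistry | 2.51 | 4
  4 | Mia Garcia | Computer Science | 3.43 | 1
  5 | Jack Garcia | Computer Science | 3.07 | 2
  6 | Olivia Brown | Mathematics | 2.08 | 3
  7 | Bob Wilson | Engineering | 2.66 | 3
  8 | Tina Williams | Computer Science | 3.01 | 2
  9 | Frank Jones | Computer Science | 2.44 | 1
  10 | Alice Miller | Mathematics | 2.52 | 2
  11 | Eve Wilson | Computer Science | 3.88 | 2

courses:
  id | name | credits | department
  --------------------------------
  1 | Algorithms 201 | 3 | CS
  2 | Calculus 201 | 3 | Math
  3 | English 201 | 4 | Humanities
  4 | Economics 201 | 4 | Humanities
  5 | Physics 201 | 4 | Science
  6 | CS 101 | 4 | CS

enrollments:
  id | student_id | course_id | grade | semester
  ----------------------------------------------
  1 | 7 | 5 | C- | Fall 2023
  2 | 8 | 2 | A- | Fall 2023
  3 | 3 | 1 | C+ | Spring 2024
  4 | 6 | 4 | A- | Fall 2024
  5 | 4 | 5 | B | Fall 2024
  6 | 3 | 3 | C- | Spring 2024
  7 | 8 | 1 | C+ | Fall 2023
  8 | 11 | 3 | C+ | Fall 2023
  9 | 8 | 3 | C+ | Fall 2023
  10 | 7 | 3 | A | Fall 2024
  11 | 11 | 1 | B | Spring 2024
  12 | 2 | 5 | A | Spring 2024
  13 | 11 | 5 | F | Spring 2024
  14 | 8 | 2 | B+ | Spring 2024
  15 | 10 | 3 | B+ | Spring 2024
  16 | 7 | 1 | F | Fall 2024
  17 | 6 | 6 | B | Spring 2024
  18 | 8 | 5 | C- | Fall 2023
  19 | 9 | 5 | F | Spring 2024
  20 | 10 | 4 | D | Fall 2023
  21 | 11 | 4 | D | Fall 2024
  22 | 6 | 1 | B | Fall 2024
SELECT id, grade FROM enrollments WHERE grade IN ('C+', 'B', 'B+')

Execution result:
id | grade
3 | C+
5 | B
7 | C+
8 | C+
9 | C+
11 | B
14 | B+
15 | B+
17 | B
22 | B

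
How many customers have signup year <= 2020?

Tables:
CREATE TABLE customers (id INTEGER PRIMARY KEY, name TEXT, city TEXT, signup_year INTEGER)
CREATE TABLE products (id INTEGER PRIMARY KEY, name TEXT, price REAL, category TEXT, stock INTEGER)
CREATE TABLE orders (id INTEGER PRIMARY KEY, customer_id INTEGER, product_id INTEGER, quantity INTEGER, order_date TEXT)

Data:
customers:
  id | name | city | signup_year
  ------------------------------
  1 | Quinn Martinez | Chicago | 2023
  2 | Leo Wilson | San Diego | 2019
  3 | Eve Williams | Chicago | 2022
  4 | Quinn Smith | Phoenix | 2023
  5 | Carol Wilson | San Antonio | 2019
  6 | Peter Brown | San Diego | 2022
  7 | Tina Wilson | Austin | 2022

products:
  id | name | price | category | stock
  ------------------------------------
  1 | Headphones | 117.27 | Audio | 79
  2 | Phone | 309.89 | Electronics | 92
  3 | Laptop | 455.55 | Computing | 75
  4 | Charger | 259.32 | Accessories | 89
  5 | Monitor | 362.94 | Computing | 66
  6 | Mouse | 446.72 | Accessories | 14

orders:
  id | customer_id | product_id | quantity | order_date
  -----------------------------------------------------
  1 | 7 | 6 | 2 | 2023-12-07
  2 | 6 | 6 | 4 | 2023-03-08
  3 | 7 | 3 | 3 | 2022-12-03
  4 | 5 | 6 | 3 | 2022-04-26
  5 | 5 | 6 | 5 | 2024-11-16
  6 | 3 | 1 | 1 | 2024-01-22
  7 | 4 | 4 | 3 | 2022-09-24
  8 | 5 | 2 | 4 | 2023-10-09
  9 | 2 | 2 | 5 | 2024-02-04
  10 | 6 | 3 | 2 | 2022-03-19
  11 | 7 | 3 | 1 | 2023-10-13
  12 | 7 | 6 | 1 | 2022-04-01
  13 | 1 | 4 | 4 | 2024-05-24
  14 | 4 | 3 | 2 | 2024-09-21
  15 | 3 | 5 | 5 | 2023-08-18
SELECT COUNT(*) FROM customers WHERE signup_year <= 2020

Execution result:
2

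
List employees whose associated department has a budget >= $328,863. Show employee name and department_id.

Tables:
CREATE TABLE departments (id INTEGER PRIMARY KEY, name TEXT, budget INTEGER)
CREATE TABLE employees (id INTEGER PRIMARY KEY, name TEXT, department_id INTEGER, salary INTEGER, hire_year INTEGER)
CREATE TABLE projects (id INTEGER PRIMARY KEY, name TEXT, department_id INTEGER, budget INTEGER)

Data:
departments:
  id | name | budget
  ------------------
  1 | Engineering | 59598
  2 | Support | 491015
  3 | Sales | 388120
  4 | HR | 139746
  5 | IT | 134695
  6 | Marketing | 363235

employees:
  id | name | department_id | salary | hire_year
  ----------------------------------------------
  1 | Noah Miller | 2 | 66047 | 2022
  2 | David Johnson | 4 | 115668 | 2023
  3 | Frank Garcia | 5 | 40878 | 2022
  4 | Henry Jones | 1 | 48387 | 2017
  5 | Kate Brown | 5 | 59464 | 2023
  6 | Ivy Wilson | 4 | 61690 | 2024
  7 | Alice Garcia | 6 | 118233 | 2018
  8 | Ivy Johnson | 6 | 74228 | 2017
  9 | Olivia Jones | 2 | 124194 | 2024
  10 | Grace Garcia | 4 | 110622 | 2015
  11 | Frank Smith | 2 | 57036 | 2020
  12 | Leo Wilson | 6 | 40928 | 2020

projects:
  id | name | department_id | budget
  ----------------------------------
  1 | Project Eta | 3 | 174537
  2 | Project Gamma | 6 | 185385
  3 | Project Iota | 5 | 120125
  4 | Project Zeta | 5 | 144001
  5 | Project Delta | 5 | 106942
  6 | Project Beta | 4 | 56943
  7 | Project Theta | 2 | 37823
SELECT name, department_id FROM employees WHERE department_id IN (SELECT id FROM departments WHERE budget >= 328863)

Execution result:
name | department_id
Noah Miller | 2
Alice Garcia | 6
Ivy Johnson | 6
Olivia Jones | 2
Frank Smith | 2
Leo Wilson | 6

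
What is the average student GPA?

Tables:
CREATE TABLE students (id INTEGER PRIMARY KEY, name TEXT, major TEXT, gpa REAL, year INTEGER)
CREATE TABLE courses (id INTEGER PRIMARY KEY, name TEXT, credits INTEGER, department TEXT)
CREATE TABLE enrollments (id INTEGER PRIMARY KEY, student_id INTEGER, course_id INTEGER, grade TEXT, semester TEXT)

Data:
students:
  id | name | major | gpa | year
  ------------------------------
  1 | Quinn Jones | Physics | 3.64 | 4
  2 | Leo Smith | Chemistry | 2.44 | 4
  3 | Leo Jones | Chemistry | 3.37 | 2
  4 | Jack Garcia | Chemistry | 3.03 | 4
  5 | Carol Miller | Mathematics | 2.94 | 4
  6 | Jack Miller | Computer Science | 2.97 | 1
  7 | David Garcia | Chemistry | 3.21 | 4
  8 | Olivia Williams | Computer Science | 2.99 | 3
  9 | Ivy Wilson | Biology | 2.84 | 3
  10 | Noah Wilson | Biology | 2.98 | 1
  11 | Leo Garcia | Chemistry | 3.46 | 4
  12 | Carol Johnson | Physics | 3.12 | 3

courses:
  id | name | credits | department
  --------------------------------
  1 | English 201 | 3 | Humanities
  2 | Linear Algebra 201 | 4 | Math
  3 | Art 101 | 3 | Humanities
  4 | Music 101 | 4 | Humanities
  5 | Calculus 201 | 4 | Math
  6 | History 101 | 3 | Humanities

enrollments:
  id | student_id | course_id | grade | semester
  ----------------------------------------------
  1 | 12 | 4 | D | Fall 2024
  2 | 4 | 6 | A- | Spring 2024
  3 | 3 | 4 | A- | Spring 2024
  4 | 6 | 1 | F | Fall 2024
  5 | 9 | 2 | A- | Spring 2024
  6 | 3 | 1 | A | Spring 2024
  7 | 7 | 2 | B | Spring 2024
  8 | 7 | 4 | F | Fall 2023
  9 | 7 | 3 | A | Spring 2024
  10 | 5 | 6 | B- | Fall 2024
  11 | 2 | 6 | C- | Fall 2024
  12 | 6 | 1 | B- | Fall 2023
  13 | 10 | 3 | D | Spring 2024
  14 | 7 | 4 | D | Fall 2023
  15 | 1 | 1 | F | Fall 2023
SELECT AVG(gpa) FROM students

Execution result:
3.08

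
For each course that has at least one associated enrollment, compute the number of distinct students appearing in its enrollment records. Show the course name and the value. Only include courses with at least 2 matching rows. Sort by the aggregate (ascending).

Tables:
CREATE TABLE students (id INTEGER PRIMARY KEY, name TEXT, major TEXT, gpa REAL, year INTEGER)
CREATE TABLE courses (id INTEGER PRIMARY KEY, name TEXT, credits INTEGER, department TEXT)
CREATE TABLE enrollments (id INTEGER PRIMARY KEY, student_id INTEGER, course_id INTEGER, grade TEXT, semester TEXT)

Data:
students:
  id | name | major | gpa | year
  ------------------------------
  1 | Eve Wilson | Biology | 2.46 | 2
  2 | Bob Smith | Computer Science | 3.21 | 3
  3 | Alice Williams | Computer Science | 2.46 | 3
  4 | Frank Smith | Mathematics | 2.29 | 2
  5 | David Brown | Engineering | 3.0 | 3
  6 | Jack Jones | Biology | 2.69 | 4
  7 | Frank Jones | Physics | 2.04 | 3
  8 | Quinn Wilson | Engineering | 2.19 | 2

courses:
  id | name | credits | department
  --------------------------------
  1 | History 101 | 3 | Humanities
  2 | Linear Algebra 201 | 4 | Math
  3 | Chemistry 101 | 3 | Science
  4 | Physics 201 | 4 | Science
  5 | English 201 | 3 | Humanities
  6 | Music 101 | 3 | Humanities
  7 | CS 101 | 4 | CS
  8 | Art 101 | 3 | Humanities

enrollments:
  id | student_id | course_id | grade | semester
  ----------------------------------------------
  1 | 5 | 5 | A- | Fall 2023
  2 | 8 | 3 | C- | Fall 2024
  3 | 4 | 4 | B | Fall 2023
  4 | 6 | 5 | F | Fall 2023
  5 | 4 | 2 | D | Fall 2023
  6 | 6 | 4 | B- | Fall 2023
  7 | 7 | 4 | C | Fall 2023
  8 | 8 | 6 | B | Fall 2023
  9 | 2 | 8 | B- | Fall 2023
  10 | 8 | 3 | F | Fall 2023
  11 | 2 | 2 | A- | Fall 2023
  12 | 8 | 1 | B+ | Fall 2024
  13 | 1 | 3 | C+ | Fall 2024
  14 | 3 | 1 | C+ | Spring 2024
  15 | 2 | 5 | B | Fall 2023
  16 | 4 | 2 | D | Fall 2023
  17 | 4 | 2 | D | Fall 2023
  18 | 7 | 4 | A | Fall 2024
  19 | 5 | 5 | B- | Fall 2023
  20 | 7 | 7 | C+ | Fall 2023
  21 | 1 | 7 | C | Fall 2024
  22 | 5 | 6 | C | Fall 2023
SELECT p.name, COUNT(DISTINCT c.student_id) AS distinct_student_count FROM enrollments c JOIN courses p ON c.course_id = p.id GROUP BY p.id, p.name HAVING COUNT(*) >= 2 ORDER BY distinct_student_count ASC

Execution result:
name | distinct_student_count
History 101 | 2
Linear Algebra 201 | 2
Chemistry 101 | 2
Music 101 | 2
CS 101 | 2
Physics 201 | 3
English 201 | 3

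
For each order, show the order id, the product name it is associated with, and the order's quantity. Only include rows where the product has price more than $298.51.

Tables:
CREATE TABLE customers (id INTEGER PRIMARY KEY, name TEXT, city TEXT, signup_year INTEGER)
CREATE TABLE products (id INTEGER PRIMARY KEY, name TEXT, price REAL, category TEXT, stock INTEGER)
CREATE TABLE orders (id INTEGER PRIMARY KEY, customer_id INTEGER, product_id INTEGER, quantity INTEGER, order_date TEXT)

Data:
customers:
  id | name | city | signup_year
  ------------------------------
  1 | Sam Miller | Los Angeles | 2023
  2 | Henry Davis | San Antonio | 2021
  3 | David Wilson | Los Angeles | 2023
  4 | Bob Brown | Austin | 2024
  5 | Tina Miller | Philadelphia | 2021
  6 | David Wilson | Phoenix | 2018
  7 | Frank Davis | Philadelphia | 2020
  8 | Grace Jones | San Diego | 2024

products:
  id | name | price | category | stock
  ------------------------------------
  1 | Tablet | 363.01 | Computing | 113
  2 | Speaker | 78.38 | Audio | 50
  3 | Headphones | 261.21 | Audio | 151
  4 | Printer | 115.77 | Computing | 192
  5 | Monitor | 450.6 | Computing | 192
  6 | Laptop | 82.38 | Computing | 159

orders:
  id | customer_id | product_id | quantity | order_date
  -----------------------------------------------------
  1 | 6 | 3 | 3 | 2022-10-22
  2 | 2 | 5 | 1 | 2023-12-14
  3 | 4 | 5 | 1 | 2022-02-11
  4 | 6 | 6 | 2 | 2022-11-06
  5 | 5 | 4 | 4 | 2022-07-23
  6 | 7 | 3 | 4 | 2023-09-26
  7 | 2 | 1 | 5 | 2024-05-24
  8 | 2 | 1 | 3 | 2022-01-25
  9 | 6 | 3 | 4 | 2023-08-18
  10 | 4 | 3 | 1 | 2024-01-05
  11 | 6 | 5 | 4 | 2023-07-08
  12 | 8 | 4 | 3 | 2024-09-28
SELECT c.id, p.name AS product, c.quantity FROM orders c JOIN products p ON c.product_id = p.id WHERE p.price > 298.51

Execution result:
id | product | quantity
2 | Monitor | 1
3 | Monitor | 1
7 | Tablet | 5
8 | Tablet | 3
11 | Monitor | 4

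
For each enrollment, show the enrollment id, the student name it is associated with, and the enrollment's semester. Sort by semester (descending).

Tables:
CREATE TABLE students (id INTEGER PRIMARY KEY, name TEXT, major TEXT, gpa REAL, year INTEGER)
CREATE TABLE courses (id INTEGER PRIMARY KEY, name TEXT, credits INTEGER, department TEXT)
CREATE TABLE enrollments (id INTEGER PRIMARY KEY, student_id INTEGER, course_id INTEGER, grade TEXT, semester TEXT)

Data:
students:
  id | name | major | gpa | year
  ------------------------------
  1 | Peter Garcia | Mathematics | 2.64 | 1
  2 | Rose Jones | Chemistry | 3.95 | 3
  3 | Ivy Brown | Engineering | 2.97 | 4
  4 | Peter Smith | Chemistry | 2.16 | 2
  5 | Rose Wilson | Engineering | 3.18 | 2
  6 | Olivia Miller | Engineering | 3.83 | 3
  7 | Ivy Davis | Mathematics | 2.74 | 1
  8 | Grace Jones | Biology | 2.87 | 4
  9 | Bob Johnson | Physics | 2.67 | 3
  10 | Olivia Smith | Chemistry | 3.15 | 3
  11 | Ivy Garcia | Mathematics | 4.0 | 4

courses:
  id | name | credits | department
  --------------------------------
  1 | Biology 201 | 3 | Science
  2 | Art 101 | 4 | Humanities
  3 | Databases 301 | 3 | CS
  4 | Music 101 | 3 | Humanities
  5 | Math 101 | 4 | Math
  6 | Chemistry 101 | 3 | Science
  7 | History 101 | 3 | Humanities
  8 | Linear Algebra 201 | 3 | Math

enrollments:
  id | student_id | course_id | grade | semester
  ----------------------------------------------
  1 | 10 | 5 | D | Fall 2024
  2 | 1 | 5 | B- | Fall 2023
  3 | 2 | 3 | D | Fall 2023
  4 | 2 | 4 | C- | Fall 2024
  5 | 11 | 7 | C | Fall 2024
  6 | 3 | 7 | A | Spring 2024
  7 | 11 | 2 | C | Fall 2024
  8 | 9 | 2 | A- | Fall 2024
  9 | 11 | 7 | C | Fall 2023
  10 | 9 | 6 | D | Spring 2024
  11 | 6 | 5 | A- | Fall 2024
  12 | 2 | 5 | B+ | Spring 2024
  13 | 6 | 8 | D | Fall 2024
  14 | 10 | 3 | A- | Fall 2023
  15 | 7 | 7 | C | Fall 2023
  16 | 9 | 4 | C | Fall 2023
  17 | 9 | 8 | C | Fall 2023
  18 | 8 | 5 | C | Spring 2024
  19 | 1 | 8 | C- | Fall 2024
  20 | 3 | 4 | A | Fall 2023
SELECT c.id, p.name AS student, c.semester FROM enrollments c JOIN students p ON c.student_id = p.id ORDER BY c.semester DESC

Execution result:
id | student | semester
6 | Ivy Brown | Spring 2024
10 | Bob Johnson | Spring 2024
12 | Rose Jones | Spring 2024
18 | Grace Jones | Spring 2024
1 | Olivia Smith | Fall 2024
4 | Rose Jones | Fall 2024
5 | Ivy Garcia | Fall 2024
7 | Ivy Garcia | Fall 2024
8 | Bob Johnson | Fall 2024
11 | Olivia Miller | Fall 2024
13 | Olivia Miller | Fall 2024
19 | Peter Garcia | Fall 2024
2 | Peter Garcia | Fall 2023
3 | Rose Jones | Fall 2023
9 | Ivy Garcia | Fall 2023
14 | Olivia Smith | Fall 2023
15 | Ivy Davis | Fall 2023
16 | Bob Johnson | Fall 2023
17 | Bob Johnson | Fall 2023
20 | Ivy Brown | Fall 2023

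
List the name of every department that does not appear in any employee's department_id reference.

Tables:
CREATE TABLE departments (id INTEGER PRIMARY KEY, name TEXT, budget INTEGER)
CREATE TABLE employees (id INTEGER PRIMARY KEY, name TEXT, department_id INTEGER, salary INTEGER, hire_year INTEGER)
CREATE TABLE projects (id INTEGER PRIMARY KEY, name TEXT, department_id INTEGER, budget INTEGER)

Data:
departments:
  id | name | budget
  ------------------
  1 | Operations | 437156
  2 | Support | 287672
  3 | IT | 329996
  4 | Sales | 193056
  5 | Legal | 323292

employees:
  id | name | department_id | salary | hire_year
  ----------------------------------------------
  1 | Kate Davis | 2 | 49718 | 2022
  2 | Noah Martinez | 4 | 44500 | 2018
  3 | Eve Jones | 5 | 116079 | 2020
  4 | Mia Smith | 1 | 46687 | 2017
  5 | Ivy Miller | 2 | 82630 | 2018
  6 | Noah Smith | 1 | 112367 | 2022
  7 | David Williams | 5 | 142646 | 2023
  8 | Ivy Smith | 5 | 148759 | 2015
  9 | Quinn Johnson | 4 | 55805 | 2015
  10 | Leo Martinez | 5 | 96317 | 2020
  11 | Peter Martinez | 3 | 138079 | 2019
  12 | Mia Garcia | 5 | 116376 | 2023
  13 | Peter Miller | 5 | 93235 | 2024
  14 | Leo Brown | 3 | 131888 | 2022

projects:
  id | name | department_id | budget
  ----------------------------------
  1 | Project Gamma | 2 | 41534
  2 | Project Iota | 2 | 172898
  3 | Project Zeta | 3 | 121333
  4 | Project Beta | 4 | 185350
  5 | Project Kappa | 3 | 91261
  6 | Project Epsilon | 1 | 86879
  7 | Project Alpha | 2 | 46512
SELECT p.name FROM departments p LEFT JOIN employees c ON c.department_id = p.id WHERE c.id IS NULL

Execution result:
(no rows)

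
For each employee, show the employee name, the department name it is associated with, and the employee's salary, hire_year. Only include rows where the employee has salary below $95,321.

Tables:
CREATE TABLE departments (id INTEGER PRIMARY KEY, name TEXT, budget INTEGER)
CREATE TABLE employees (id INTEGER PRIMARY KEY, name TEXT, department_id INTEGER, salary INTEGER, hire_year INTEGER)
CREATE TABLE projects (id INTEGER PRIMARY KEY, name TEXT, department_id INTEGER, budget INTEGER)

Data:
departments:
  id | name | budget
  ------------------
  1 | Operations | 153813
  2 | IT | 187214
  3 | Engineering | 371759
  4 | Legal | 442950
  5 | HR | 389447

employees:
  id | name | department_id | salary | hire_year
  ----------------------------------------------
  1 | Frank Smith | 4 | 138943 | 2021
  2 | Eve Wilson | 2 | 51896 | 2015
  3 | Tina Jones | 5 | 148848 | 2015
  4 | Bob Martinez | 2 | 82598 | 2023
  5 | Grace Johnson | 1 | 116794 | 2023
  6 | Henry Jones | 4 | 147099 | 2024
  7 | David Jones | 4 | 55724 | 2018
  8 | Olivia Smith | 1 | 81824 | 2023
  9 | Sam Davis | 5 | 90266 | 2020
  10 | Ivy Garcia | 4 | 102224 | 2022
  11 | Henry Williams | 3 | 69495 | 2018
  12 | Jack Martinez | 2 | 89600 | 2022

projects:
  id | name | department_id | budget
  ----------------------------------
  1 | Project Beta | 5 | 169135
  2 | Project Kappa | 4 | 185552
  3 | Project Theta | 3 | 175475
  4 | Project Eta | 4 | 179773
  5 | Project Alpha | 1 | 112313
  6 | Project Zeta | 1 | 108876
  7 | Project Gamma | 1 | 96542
SELECT c.name, p.name AS department, c.salary, c.hire_year FROM employees c JOIN departments p ON c.department_id = p.id WHERE c.salary < 95321

Execution result:
name | department | salary | hire_year
Eve Wilson | IT | 51896 | 2015
Bob Martinez | IT | 82598 | 2023
David Jones | Legal | 55724 | 2018
Olivia Smith | Operations | 81824 | 2023
Sam Davis | HR | 90266 | 2020
Henry Williams | Engineering | 69495 | 2018
Jack Martinez | IT | 89600 | 2022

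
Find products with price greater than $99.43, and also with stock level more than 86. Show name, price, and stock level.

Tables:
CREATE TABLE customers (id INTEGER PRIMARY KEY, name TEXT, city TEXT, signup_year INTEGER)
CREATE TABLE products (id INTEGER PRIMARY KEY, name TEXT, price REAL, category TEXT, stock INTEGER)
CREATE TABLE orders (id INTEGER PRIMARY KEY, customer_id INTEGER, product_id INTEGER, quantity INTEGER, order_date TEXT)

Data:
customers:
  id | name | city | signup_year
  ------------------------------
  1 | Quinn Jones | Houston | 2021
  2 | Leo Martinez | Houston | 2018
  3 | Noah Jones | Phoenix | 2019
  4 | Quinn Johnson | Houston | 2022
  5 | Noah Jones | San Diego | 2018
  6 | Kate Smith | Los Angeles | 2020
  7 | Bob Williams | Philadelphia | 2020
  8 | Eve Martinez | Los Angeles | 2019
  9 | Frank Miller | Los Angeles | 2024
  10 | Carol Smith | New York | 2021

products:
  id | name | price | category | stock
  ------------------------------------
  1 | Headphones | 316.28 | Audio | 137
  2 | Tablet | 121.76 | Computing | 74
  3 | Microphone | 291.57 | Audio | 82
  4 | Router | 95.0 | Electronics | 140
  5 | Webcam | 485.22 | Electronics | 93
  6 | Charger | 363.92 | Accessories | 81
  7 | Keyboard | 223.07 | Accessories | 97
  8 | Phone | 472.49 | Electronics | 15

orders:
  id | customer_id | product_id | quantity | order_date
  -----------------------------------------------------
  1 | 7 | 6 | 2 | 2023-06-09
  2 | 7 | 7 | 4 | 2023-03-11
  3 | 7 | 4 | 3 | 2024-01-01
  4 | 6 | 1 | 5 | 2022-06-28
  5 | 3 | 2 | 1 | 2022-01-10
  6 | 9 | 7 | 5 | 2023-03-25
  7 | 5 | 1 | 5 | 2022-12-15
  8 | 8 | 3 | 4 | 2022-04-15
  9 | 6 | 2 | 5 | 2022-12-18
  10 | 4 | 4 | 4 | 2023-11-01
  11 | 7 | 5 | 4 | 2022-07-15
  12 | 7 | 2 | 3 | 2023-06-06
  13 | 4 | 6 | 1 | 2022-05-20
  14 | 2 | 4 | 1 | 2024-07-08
SELECT name, price, stock FROM products WHERE price > 99.43 AND stock > 86

Execution result:
name | price | stock
Headphones | 316.28 | 137
Webcam | 485.22 | 93
Keyboard | 223.07 | 97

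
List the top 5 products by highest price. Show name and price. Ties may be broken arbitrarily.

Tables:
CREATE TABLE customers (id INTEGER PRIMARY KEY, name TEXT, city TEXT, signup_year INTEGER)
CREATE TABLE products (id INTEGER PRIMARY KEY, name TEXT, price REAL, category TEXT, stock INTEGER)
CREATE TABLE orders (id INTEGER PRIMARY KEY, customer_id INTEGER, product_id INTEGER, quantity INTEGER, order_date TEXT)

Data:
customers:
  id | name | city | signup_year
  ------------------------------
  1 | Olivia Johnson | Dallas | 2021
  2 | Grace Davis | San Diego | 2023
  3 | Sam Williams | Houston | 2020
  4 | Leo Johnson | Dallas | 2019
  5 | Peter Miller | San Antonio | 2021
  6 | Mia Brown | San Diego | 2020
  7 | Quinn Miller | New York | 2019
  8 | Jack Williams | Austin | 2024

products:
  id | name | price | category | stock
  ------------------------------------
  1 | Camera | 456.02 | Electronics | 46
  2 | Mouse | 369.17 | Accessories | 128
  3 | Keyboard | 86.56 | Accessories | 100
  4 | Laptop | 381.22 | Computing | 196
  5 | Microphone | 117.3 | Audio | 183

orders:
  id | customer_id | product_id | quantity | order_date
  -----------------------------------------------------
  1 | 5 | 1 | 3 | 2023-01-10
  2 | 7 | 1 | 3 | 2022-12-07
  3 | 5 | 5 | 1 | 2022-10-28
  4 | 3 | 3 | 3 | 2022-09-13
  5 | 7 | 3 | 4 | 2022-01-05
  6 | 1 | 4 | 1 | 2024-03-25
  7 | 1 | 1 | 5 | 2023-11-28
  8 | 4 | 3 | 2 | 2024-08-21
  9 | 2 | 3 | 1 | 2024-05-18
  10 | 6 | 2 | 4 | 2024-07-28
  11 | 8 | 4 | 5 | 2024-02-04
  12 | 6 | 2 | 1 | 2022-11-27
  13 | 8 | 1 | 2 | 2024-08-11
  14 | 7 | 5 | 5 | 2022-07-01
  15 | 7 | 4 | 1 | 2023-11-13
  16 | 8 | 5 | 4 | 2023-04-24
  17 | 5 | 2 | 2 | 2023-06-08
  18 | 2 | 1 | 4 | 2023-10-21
SELECT name, price FROM products ORDER BY price DESC LIMIT 5

Execution result:
name | price
Camera | 456.02
Laptop | 381.22
Mouse | 369.17
Microphone | 117.30
Keyboard | 86.56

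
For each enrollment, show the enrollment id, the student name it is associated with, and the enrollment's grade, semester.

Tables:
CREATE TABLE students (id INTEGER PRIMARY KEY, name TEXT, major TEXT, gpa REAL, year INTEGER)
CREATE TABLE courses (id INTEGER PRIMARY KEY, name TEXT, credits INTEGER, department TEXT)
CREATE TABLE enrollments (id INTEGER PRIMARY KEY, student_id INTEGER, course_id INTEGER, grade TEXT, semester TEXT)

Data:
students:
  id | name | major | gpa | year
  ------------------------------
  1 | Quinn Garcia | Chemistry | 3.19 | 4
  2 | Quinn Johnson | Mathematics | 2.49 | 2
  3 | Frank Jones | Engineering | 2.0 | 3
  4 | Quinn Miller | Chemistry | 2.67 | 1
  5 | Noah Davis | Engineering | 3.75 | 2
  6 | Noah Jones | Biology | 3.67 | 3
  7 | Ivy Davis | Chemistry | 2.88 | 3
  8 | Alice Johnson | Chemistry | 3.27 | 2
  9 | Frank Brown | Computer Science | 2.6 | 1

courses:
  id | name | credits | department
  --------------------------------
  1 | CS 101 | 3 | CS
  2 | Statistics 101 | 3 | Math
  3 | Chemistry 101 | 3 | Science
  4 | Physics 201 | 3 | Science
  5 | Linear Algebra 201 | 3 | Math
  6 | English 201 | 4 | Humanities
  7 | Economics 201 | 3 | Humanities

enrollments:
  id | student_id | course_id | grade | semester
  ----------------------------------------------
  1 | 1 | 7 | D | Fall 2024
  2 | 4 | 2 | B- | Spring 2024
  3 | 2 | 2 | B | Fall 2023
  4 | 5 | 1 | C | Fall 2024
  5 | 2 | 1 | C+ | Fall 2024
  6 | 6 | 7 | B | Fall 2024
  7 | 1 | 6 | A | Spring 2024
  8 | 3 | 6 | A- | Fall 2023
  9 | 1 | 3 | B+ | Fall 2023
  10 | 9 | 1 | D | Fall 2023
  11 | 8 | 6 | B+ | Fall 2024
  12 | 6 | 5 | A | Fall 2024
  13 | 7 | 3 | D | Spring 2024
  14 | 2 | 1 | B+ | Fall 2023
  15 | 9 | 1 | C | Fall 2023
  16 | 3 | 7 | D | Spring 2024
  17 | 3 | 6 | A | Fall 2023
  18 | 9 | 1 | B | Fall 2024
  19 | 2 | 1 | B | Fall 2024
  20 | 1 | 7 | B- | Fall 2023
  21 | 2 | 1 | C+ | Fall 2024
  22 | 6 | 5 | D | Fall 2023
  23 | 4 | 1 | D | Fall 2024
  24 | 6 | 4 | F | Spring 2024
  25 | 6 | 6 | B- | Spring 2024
SELECT c.id, p.name AS student, c.grade, c.semester FROM enrollments c JOIN students p ON c.student_id = p.id

Execution result:
id | student | grade | semester
1 | Quinn Garcia | D | Fall 2024
2 | Quinn Miller | B- | Spring 2024
3 | Quinn Johnson | B | Fall 2023
4 | Noah Davis | C | Fall 2024
5 | Quinn Johnson | C+ | Fall 2024
6 | Noah Jones | B | Fall 2024
7 | Quinn Garcia | A | Spring 2024
8 | Frank Jones | A- | Fall 2023
9 | Quinn Garcia | B+ | Fall 2023
10 | Frank Brown | D | Fall 2023
11 | Alice Johnson | B+ | Fall 2024
12 | Noah Jones | A | Fall 2024
13 | Ivy Davis | D | Spring 2024
14 | Quinn Johnson | B+ | Fall 2023
15 | Frank Brown | C | Fall 2023
16 | Frank Jones | D | Spring 2024
17 | Frank Jones | A | Fall 2023
18 | Frank Brown | B | Fall 2024
19 | Quinn Johnson | B | Fall 2024
20 | Quinn Garcia | B- | Fall 2023
21 | Quinn Johnson | C+ | Fall 2024
22 | Noah Jones | D | Fall 2023
23 | Quinn Miller | D | Fall 2024
24 | Noah Jones | F | Spring 2024
25 | Noah Jones | B- | Spring 2024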